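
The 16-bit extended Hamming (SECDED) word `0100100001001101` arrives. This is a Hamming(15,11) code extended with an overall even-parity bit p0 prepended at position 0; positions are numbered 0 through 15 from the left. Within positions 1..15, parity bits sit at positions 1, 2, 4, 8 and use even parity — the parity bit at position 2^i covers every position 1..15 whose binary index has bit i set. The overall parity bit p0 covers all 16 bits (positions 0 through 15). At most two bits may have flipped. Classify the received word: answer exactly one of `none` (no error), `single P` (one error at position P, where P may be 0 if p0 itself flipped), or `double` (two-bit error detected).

s1: b1⊕b3⊕b5⊕b7⊕b9⊕b11⊕b13⊕b15 = 1⊕0⊕0⊕0⊕1⊕0⊕1⊕1 = 0
s2: b2⊕b3⊕b6⊕b7⊕b10⊕b11⊕b14⊕b15 = 0⊕0⊕0⊕0⊕0⊕0⊕0⊕1 = 1
s4: b4⊕b5⊕b6⊕b7⊕b12⊕b13⊕b14⊕b15 = 1⊕0⊕0⊕0⊕1⊕1⊕0⊕1 = 0
s8: b8⊕b9⊕b10⊕b11⊕b12⊕b13⊕b14⊕b15 = 0⊕1⊕0⊕0⊕1⊕1⊕0⊕1 = 0
Syndrome (s8...s1) = 0010 → position 2.
Overall parity (XOR of all 16 bits, including p0): 0⊕1⊕0⊕0⊕1⊕0⊕0⊕0⊕0⊕1⊕0⊕0⊕1⊕1⊕0⊕1 = 0
Overall=0, syndrome position=2 → double-bit error detected (uncorrectable).

double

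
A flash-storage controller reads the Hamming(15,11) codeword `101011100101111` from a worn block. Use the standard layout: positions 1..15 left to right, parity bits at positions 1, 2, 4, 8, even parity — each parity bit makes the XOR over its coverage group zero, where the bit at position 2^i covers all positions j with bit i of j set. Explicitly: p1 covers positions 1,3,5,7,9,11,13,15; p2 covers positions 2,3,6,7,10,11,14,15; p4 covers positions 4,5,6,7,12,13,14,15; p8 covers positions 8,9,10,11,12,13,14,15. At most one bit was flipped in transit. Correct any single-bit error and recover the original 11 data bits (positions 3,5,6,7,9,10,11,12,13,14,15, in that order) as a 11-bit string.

11110100111

s1: b1⊕b3⊕b5⊕b7⊕b9⊕b11⊕b13⊕b15 = 1⊕1⊕1⊕1⊕0⊕0⊕1⊕1 = 0
s2: b2⊕b3⊕b6⊕b7⊕b10⊕b11⊕b14⊕b15 = 0⊕1⊕1⊕1⊕1⊕0⊕1⊕1 = 0
s4: b4⊕b5⊕b6⊕b7⊕b12⊕b13⊕b14⊕b15 = 0⊕1⊕1⊕1⊕1⊕1⊕1⊕1 = 1
s8: b8⊕b9⊕b10⊕b11⊕b12⊕b13⊕b14⊕b15 = 0⊕0⊕1⊕0⊕1⊕1⊕1⊕1 = 1
Syndrome (s8...s1) = 1100 → position 12.
Flip bit 12: corrected codeword = 101011100100111
Data bits at positions 3,5,6,7,9,10,11,12,13,14,15: 11110100111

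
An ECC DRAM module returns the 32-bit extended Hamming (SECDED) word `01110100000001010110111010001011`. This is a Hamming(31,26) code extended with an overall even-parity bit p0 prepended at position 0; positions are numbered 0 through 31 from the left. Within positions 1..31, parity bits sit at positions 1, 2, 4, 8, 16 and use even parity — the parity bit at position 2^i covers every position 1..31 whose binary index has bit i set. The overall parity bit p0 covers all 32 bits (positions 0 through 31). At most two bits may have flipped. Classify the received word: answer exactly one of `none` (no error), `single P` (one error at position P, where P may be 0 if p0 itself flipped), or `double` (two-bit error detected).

single 22

s1: b1⊕b3⊕b5⊕b7⊕b9⊕b11⊕b13⊕b15⊕b17⊕b19⊕b21⊕b23⊕b25⊕b27⊕b29⊕b31 = 1⊕1⊕1⊕0⊕0⊕0⊕1⊕1⊕1⊕0⊕1⊕0⊕0⊕0⊕0⊕1 = 0
s2: b2⊕b3⊕b6⊕b7⊕b10⊕b11⊕b14⊕b15⊕b18⊕b19⊕b22⊕b23⊕b26⊕b27⊕b30⊕b31 = 1⊕1⊕0⊕0⊕0⊕0⊕0⊕1⊕1⊕0⊕1⊕0⊕0⊕0⊕1⊕1 = 1
s4: b4⊕b5⊕b6⊕b7⊕b12⊕b13⊕b14⊕b15⊕b20⊕b21⊕b22⊕b23⊕b28⊕b29⊕b30⊕b31 = 0⊕1⊕0⊕0⊕0⊕1⊕0⊕1⊕1⊕1⊕1⊕0⊕1⊕0⊕1⊕1 = 1
s8: b8⊕b9⊕b10⊕b11⊕b12⊕b13⊕b14⊕b15⊕b24⊕b25⊕b26⊕b27⊕b28⊕b29⊕b30⊕b31 = 0⊕0⊕0⊕0⊕0⊕1⊕0⊕1⊕1⊕0⊕0⊕0⊕1⊕0⊕1⊕1 = 0
s16: b16⊕b17⊕b18⊕b19⊕b20⊕b21⊕b22⊕b23⊕b24⊕b25⊕b26⊕b27⊕b28⊕b29⊕b30⊕b31 = 0⊕1⊕1⊕0⊕1⊕1⊕1⊕0⊕1⊕0⊕0⊕0⊕1⊕0⊕1⊕1 = 1
Syndrome (s16...s1) = 10110 → position 22.
Overall parity (XOR of all 32 bits, including p0): 0⊕1⊕1⊕1⊕0⊕1⊕0⊕0⊕0⊕0⊕0⊕0⊕0⊕1⊕0⊕1⊕0⊕1⊕1⊕0⊕1⊕1⊕1⊕0⊕1⊕0⊕0⊕0⊕1⊕0⊕1⊕1 = 1
Overall=1, syndrome position=22 → single-bit error at position 22.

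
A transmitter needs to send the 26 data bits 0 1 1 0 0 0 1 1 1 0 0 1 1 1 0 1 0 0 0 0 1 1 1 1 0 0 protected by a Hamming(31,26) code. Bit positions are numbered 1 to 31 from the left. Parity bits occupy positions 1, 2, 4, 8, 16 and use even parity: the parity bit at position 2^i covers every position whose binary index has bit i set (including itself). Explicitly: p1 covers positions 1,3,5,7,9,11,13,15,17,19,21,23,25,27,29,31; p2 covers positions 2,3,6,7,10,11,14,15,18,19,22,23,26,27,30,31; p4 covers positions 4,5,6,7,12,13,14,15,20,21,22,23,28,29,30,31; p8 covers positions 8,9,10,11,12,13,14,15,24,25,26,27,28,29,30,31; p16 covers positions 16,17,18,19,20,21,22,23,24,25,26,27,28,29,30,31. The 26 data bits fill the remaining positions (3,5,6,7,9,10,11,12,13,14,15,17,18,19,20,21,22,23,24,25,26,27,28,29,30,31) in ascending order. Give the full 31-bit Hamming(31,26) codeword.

Place data bits at non-power-of-two positions: b3=0, b5=1, b6=1, b7=0, b9=0, b10=0, b11=1, b12=1, b13=1, b14=0, b15=0, b17=1, b18=1, b19=1, b20=0, b21=1, b22=0, b23=0, b24=0, b25=0, b26=1, b27=1, b28=1, b29=1, b30=0, b31=0.
p1 = XOR of data positions {3,5,7,9,11,13,15,17,19,21,23,25,27,29,31} = 0⊕1⊕0⊕0⊕1⊕1⊕0⊕1⊕1⊕1⊕0⊕0⊕1⊕1⊕0 = 0
p2 = XOR of data positions {3,6,7,10,11,14,15,18,19,22,23,26,27,30,31} = 0⊕1⊕0⊕0⊕1⊕0⊕0⊕1⊕1⊕0⊕0⊕1⊕1⊕0⊕0 = 0
p4 = XOR of data positions {5,6,7,12,13,14,15,20,21,22,23,28,29,30,31} = 1⊕1⊕0⊕1⊕1⊕0⊕0⊕0⊕1⊕0⊕0⊕1⊕1⊕0⊕0 = 1
p8 = XOR of data positions {9,10,11,12,13,14,15,24,25,26,27,28,29,30,31} = 0⊕0⊕1⊕1⊕1⊕0⊕0⊕0⊕0⊕1⊕1⊕1⊕1⊕0⊕0 = 1
p16 = XOR of data positions {17,18,19,20,21,22,23,24,25,26,27,28,29,30,31} = 1⊕1⊕1⊕0⊕1⊕0⊕0⊕0⊕0⊕1⊕1⊕1⊕1⊕0⊕0 = 0
Codeword b1..b31 = 0001110100111000111010000111100

0001110100111000111010000111100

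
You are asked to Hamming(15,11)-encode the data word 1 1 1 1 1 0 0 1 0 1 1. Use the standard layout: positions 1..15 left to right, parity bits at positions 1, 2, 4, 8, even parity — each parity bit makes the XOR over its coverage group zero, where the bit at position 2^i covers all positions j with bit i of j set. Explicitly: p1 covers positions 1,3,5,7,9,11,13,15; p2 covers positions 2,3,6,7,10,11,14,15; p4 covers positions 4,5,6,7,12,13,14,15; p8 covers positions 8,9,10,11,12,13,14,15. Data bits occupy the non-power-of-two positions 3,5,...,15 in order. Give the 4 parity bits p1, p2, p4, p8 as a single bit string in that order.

1100

Place data bits at non-power-of-two positions: b3=1, b5=1, b6=1, b7=1, b9=1, b10=0, b11=0, b12=1, b13=0, b14=1, b15=1.
p1 = XOR of data positions {3,5,7,9,11,13,15} = 1⊕1⊕1⊕1⊕0⊕0⊕1 = 1
p2 = XOR of data positions {3,6,7,10,11,14,15} = 1⊕1⊕1⊕0⊕0⊕1⊕1 = 1
p4 = XOR of data positions {5,6,7,12,13,14,15} = 1⊕1⊕1⊕1⊕0⊕1⊕1 = 0
p8 = XOR of data positions {9,10,11,12,13,14,15} = 1⊕0⊕0⊕1⊕0⊕1⊕1 = 0
Parity bits p1,p2,p4,p8 = 1100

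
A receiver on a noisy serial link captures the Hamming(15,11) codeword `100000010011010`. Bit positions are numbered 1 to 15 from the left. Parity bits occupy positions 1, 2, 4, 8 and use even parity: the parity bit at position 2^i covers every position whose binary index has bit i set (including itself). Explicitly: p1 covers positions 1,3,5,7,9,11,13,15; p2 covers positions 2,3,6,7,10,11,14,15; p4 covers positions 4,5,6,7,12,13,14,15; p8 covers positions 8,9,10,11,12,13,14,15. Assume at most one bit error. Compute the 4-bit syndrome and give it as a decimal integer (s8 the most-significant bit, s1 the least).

s1: b1⊕b3⊕b5⊕b7⊕b9⊕b11⊕b13⊕b15 = 1⊕0⊕0⊕0⊕0⊕1⊕0⊕0 = 0
s2: b2⊕b3⊕b6⊕b7⊕b10⊕b11⊕b14⊕b15 = 0⊕0⊕0⊕0⊕0⊕1⊕1⊕0 = 0
s4: b4⊕b5⊕b6⊕b7⊕b12⊕b13⊕b14⊕b15 = 0⊕0⊕0⊕0⊕1⊕0⊕1⊕0 = 0
s8: b8⊕b9⊕b10⊕b11⊕b12⊕b13⊕b14⊕b15 = 1⊕0⊕0⊕1⊕1⊕0⊕1⊕0 = 0
Syndrome (s8...s1) = 0000 → position 0 (no error).

0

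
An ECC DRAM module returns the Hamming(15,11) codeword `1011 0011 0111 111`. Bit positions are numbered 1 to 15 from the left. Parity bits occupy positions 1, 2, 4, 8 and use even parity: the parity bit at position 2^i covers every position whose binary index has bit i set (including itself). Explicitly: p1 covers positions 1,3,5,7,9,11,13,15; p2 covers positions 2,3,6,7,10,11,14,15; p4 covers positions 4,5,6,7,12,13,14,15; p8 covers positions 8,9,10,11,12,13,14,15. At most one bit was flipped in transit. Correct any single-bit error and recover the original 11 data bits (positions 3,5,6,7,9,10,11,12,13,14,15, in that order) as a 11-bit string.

10010111111

s1: b1⊕b3⊕b5⊕b7⊕b9⊕b11⊕b13⊕b15 = 1⊕1⊕0⊕1⊕0⊕1⊕1⊕1 = 0
s2: b2⊕b3⊕b6⊕b7⊕b10⊕b11⊕b14⊕b15 = 0⊕1⊕0⊕1⊕1⊕1⊕1⊕1 = 0
s4: b4⊕b5⊕b6⊕b7⊕b12⊕b13⊕b14⊕b15 = 1⊕0⊕0⊕1⊕1⊕1⊕1⊕1 = 0
s8: b8⊕b9⊕b10⊕b11⊕b12⊕b13⊕b14⊕b15 = 1⊕0⊕1⊕1⊕1⊕1⊕1⊕1 = 1
Syndrome (s8...s1) = 1000 → position 8.
Flip bit 8: corrected codeword = 101100100111111
Data bits at positions 3,5,6,7,9,10,11,12,13,14,15: 10010111111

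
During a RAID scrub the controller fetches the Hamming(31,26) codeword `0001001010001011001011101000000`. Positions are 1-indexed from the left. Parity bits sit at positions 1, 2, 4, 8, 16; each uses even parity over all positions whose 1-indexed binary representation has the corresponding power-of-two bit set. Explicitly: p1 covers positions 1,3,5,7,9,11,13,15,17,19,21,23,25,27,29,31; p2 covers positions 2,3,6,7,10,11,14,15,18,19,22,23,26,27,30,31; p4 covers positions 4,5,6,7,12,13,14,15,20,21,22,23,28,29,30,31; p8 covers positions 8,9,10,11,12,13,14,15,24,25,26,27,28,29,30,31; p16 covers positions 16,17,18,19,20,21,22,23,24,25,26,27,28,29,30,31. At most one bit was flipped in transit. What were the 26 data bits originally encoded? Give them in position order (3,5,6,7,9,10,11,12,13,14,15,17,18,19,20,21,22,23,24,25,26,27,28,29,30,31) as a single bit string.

s1: b1⊕b3⊕b5⊕b7⊕b9⊕b11⊕b13⊕b15⊕b17⊕b19⊕b21⊕b23⊕b25⊕b27⊕b29⊕b31 = 0⊕0⊕0⊕1⊕1⊕0⊕1⊕1⊕0⊕1⊕1⊕1⊕1⊕0⊕0⊕0 = 0
s2: b2⊕b3⊕b6⊕b7⊕b10⊕b11⊕b14⊕b15⊕b18⊕b19⊕b22⊕b23⊕b26⊕b27⊕b30⊕b31 = 0⊕0⊕0⊕1⊕0⊕0⊕0⊕1⊕0⊕1⊕1⊕1⊕0⊕0⊕0⊕0 = 1
s4: b4⊕b5⊕b6⊕b7⊕b12⊕b13⊕b14⊕b15⊕b20⊕b21⊕b22⊕b23⊕b28⊕b29⊕b30⊕b31 = 1⊕0⊕0⊕1⊕0⊕1⊕0⊕1⊕0⊕1⊕1⊕1⊕0⊕0⊕0⊕0 = 1
s8: b8⊕b9⊕b10⊕b11⊕b12⊕b13⊕b14⊕b15⊕b24⊕b25⊕b26⊕b27⊕b28⊕b29⊕b30⊕b31 = 0⊕1⊕0⊕0⊕0⊕1⊕0⊕1⊕0⊕1⊕0⊕0⊕0⊕0⊕0⊕0 = 0
s16: b16⊕b17⊕b18⊕b19⊕b20⊕b21⊕b22⊕b23⊕b24⊕b25⊕b26⊕b27⊕b28⊕b29⊕b30⊕b31 = 1⊕0⊕0⊕1⊕0⊕1⊕1⊕1⊕0⊕1⊕0⊕0⊕0⊕0⊕0⊕0 = 0
Syndrome (s16...s1) = 00110 → position 6.
Flip bit 6: corrected codeword = 0001011010001011001011101000000
Data bits at positions 3,5,6,7,9,10,11,12,13,14,15,17,18,19,20,21,22,23,24,25,26,27,28,29,30,31: 00111000101001011101000000

00111000101001011101000000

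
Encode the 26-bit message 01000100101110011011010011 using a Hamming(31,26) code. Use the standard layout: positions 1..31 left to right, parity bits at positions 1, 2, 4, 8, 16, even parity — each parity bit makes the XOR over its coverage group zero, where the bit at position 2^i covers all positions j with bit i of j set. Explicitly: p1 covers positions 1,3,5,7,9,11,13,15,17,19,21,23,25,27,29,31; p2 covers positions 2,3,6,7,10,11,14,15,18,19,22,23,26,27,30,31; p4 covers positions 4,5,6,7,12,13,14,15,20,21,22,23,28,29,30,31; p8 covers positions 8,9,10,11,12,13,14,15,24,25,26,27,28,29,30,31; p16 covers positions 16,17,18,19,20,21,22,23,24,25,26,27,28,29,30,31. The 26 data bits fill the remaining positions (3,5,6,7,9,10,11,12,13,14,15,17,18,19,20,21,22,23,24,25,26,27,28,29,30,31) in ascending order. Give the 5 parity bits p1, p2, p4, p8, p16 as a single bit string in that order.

Place data bits at non-power-of-two positions: b3=0, b5=1, b6=0, b7=0, b9=0, b10=1, b11=0, b12=0, b13=1, b14=0, b15=1, b17=1, b18=1, b19=0, b20=0, b21=1, b22=1, b23=0, b24=1, b25=1, b26=0, b27=1, b28=0, b29=0, b30=1, b31=1.
p1 = XOR of data positions {3,5,7,9,11,13,15,17,19,21,23,25,27,29,31} = 0⊕1⊕0⊕0⊕0⊕1⊕1⊕1⊕0⊕1⊕0⊕1⊕1⊕0⊕1 = 0
p2 = XOR of data positions {3,6,7,10,11,14,15,18,19,22,23,26,27,30,31} = 0⊕0⊕0⊕1⊕0⊕0⊕1⊕1⊕0⊕1⊕0⊕0⊕1⊕1⊕1 = 1
p4 = XOR of data positions {5,6,7,12,13,14,15,20,21,22,23,28,29,30,31} = 1⊕0⊕0⊕0⊕1⊕0⊕1⊕0⊕1⊕1⊕0⊕0⊕0⊕1⊕1 = 1
p8 = XOR of data positions {9,10,11,12,13,14,15,24,25,26,27,28,29,30,31} = 0⊕1⊕0⊕0⊕1⊕0⊕1⊕1⊕1⊕0⊕1⊕0⊕0⊕1⊕1 = 0
p16 = XOR of data positions {17,18,19,20,21,22,23,24,25,26,27,28,29,30,31} = 1⊕1⊕0⊕0⊕1⊕1⊕0⊕1⊕1⊕0⊕1⊕0⊕0⊕1⊕1 = 1
Parity bits p1,p2,p4,p8,p16 = 01101

01101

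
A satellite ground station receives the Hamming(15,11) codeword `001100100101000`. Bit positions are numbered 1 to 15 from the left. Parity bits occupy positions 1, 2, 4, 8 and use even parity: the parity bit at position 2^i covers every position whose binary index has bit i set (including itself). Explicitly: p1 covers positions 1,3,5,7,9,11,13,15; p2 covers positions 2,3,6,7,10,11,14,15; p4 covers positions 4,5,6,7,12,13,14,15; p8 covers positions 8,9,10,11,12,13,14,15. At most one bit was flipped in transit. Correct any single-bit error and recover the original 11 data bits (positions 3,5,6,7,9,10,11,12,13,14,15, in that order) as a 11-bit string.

s1: b1⊕b3⊕b5⊕b7⊕b9⊕b11⊕b13⊕b15 = 0⊕1⊕0⊕1⊕0⊕0⊕0⊕0 = 0
s2: b2⊕b3⊕b6⊕b7⊕b10⊕b11⊕b14⊕b15 = 0⊕1⊕0⊕1⊕1⊕0⊕0⊕0 = 1
s4: b4⊕b5⊕b6⊕b7⊕b12⊕b13⊕b14⊕b15 = 1⊕0⊕0⊕1⊕1⊕0⊕0⊕0 = 1
s8: b8⊕b9⊕b10⊕b11⊕b12⊕b13⊕b14⊕b15 = 0⊕0⊕1⊕0⊕1⊕0⊕0⊕0 = 0
Syndrome (s8...s1) = 0110 → position 6.
Flip bit 6: corrected codeword = 001101100101000
Data bits at positions 3,5,6,7,9,10,11,12,13,14,15: 10110101000

10110101000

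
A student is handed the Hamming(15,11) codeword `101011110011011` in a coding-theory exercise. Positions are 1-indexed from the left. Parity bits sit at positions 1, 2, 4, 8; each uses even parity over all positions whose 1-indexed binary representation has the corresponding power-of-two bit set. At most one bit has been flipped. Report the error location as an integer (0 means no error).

8

s1: b1⊕b3⊕b5⊕b7⊕b9⊕b11⊕b13⊕b15 = 1⊕1⊕1⊕1⊕0⊕1⊕0⊕1 = 0
s2: b2⊕b3⊕b6⊕b7⊕b10⊕b11⊕b14⊕b15 = 0⊕1⊕1⊕1⊕0⊕1⊕1⊕1 = 0
s4: b4⊕b5⊕b6⊕b7⊕b12⊕b13⊕b14⊕b15 = 0⊕1⊕1⊕1⊕1⊕0⊕1⊕1 = 0
s8: b8⊕b9⊕b10⊕b11⊕b12⊕b13⊕b14⊕b15 = 1⊕0⊕0⊕1⊕1⊕0⊕1⊕1 = 1
Syndrome (s8...s1) = 1000 → position 8.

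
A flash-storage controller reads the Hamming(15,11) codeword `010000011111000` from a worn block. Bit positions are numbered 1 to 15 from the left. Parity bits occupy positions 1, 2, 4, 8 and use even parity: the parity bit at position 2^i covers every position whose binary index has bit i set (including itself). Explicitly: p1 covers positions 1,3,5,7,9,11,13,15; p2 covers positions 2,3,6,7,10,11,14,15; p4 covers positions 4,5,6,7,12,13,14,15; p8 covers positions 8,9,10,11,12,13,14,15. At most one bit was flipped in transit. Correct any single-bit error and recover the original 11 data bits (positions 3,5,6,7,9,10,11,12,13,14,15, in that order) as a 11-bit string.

00001111010

s1: b1⊕b3⊕b5⊕b7⊕b9⊕b11⊕b13⊕b15 = 0⊕0⊕0⊕0⊕1⊕1⊕0⊕0 = 0
s2: b2⊕b3⊕b6⊕b7⊕b10⊕b11⊕b14⊕b15 = 1⊕0⊕0⊕0⊕1⊕1⊕0⊕0 = 1
s4: b4⊕b5⊕b6⊕b7⊕b12⊕b13⊕b14⊕b15 = 0⊕0⊕0⊕0⊕1⊕0⊕0⊕0 = 1
s8: b8⊕b9⊕b10⊕b11⊕b12⊕b13⊕b14⊕b15 = 1⊕1⊕1⊕1⊕1⊕0⊕0⊕0 = 1
Syndrome (s8...s1) = 1110 → position 14.
Flip bit 14: corrected codeword = 010000011111010
Data bits at positions 3,5,6,7,9,10,11,12,13,14,15: 00001111010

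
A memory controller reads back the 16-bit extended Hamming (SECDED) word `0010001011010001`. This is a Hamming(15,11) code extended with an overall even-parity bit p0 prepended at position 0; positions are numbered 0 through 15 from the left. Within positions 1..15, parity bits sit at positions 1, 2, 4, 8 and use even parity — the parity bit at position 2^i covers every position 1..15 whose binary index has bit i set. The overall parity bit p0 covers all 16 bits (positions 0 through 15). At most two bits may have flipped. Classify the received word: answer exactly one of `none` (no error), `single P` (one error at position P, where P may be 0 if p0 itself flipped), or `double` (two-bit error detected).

s1: b1⊕b3⊕b5⊕b7⊕b9⊕b11⊕b13⊕b15 = 0⊕0⊕0⊕0⊕1⊕1⊕0⊕1 = 1
s2: b2⊕b3⊕b6⊕b7⊕b10⊕b11⊕b14⊕b15 = 1⊕0⊕1⊕0⊕0⊕1⊕0⊕1 = 0
s4: b4⊕b5⊕b6⊕b7⊕b12⊕b13⊕b14⊕b15 = 0⊕0⊕1⊕0⊕0⊕0⊕0⊕1 = 0
s8: b8⊕b9⊕b10⊕b11⊕b12⊕b13⊕b14⊕b15 = 1⊕1⊕0⊕1⊕0⊕0⊕0⊕1 = 0
Syndrome (s8...s1) = 0001 → position 1.
Overall parity (XOR of all 16 bits, including p0): 0⊕0⊕1⊕0⊕0⊕0⊕1⊕0⊕1⊕1⊕0⊕1⊕0⊕0⊕0⊕1 = 0
Overall=0, syndrome position=1 → double-bit error detected (uncorrectable).

double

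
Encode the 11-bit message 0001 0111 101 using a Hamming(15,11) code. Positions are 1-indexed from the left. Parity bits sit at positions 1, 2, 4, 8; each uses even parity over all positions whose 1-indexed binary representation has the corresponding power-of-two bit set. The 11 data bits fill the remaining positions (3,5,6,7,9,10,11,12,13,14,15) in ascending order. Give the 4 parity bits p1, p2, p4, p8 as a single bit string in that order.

Place data bits at non-power-of-two positions: b3=0, b5=0, b6=0, b7=1, b9=0, b10=1, b11=1, b12=1, b13=1, b14=0, b15=1.
p1 = XOR of data positions {3,5,7,9,11,13,15} = 0⊕0⊕1⊕0⊕1⊕1⊕1 = 0
p2 = XOR of data positions {3,6,7,10,11,14,15} = 0⊕0⊕1⊕1⊕1⊕0⊕1 = 0
p4 = XOR of data positions {5,6,7,12,13,14,15} = 0⊕0⊕1⊕1⊕1⊕0⊕1 = 0
p8 = XOR of data positions {9,10,11,12,13,14,15} = 0⊕1⊕1⊕1⊕1⊕0⊕1 = 1
Parity bits p1,p2,p4,p8 = 0001

0001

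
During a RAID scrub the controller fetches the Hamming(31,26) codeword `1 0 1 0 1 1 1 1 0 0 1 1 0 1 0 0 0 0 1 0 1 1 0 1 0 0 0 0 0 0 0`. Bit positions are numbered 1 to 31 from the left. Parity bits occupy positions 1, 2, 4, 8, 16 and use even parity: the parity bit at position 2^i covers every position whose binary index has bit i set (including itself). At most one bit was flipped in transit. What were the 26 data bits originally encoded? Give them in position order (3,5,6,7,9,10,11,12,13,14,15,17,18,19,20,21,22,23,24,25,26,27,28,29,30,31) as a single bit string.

s1: b1⊕b3⊕b5⊕b7⊕b9⊕b11⊕b13⊕b15⊕b17⊕b19⊕b21⊕b23⊕b25⊕b27⊕b29⊕b31 = 1⊕1⊕1⊕1⊕0⊕1⊕0⊕0⊕0⊕1⊕1⊕0⊕0⊕0⊕0⊕0 = 1
s2: b2⊕b3⊕b6⊕b7⊕b10⊕b11⊕b14⊕b15⊕b18⊕b19⊕b22⊕b23⊕b26⊕b27⊕b30⊕b31 = 0⊕1⊕1⊕1⊕0⊕1⊕1⊕0⊕0⊕1⊕1⊕0⊕0⊕0⊕0⊕0 = 1
s4: b4⊕b5⊕b6⊕b7⊕b12⊕b13⊕b14⊕b15⊕b20⊕b21⊕b22⊕b23⊕b28⊕b29⊕b30⊕b31 = 0⊕1⊕1⊕1⊕1⊕0⊕1⊕0⊕0⊕1⊕1⊕0⊕0⊕0⊕0⊕0 = 1
s8: b8⊕b9⊕b10⊕b11⊕b12⊕b13⊕b14⊕b15⊕b24⊕b25⊕b26⊕b27⊕b28⊕b29⊕b30⊕b31 = 1⊕0⊕0⊕1⊕1⊕0⊕1⊕0⊕1⊕0⊕0⊕0⊕0⊕0⊕0⊕0 = 1
s16: b16⊕b17⊕b18⊕b19⊕b20⊕b21⊕b22⊕b23⊕b24⊕b25⊕b26⊕b27⊕b28⊕b29⊕b30⊕b31 = 0⊕0⊕0⊕1⊕0⊕1⊕1⊕0⊕1⊕0⊕0⊕0⊕0⊕0⊕0⊕0 = 0
Syndrome (s16...s1) = 01111 → position 15.
Flip bit 15: corrected codeword = 1010111100110110001011010000000
Data bits at positions 3,5,6,7,9,10,11,12,13,14,15,17,18,19,20,21,22,23,24,25,26,27,28,29,30,31: 11110011011001011010000000

11110011011001011010000000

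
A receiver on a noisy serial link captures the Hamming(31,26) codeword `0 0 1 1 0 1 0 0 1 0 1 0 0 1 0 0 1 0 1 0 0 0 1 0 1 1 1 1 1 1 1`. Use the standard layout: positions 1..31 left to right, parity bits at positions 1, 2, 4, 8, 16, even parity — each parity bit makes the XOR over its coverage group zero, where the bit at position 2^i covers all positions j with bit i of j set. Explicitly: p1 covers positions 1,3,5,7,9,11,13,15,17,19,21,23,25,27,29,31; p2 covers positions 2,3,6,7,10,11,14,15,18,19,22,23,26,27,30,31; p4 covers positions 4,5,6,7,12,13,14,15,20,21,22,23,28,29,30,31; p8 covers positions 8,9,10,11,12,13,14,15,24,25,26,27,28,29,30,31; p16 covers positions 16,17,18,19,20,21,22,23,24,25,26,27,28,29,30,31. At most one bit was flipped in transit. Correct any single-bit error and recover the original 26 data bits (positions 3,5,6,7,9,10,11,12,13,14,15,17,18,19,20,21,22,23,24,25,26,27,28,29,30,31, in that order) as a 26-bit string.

s1: b1⊕b3⊕b5⊕b7⊕b9⊕b11⊕b13⊕b15⊕b17⊕b19⊕b21⊕b23⊕b25⊕b27⊕b29⊕b31 = 0⊕1⊕0⊕0⊕1⊕1⊕0⊕0⊕1⊕1⊕0⊕1⊕1⊕1⊕1⊕1 = 0
s2: b2⊕b3⊕b6⊕b7⊕b10⊕b11⊕b14⊕b15⊕b18⊕b19⊕b22⊕b23⊕b26⊕b27⊕b30⊕b31 = 0⊕1⊕1⊕0⊕0⊕1⊕1⊕0⊕0⊕1⊕0⊕1⊕1⊕1⊕1⊕1 = 0
s4: b4⊕b5⊕b6⊕b7⊕b12⊕b13⊕b14⊕b15⊕b20⊕b21⊕b22⊕b23⊕b28⊕b29⊕b30⊕b31 = 1⊕0⊕1⊕0⊕0⊕0⊕1⊕0⊕0⊕0⊕0⊕1⊕1⊕1⊕1⊕1 = 0
s8: b8⊕b9⊕b10⊕b11⊕b12⊕b13⊕b14⊕b15⊕b24⊕b25⊕b26⊕b27⊕b28⊕b29⊕b30⊕b31 = 0⊕1⊕0⊕1⊕0⊕0⊕1⊕0⊕0⊕1⊕1⊕1⊕1⊕1⊕1⊕1 = 0
s16: b16⊕b17⊕b18⊕b19⊕b20⊕b21⊕b22⊕b23⊕b24⊕b25⊕b26⊕b27⊕b28⊕b29⊕b30⊕b31 = 0⊕1⊕0⊕1⊕0⊕0⊕0⊕1⊕0⊕1⊕1⊕1⊕1⊕1⊕1⊕1 = 0
Syndrome (s16...s1) = 00000 → position 0 (no error).
No correction needed.
Data bits at positions 3,5,6,7,9,10,11,12,13,14,15,17,18,19,20,21,22,23,24,25,26,27,28,29,30,31: 10101010010101000101111111

10101010010101000101111111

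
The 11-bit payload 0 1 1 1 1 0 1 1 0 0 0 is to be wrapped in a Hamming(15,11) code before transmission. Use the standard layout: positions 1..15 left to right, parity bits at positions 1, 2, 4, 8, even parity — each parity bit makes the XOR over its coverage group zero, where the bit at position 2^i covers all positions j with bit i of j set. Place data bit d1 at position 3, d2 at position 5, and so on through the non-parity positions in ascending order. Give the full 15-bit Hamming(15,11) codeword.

010011111011000

Place data bits at non-power-of-two positions: b3=0, b5=1, b6=1, b7=1, b9=1, b10=0, b11=1, b12=1, b13=0, b14=0, b15=0.
p1 = XOR of data positions {3,5,7,9,11,13,15} = 0⊕1⊕1⊕1⊕1⊕0⊕0 = 0
p2 = XOR of data positions {3,6,7,10,11,14,15} = 0⊕1⊕1⊕0⊕1⊕0⊕0 = 1
p4 = XOR of data positions {5,6,7,12,13,14,15} = 1⊕1⊕1⊕1⊕0⊕0⊕0 = 0
p8 = XOR of data positions {9,10,11,12,13,14,15} = 1⊕0⊕1⊕1⊕0⊕0⊕0 = 1
Codeword b1..b15 = 010011111011000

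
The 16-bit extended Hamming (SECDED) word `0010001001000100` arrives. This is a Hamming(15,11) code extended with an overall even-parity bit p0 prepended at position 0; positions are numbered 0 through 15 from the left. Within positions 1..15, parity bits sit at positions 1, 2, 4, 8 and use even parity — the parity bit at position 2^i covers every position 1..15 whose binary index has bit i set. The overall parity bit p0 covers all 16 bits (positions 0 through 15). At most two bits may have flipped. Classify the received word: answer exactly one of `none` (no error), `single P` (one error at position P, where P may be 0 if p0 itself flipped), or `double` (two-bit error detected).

none

s1: b1⊕b3⊕b5⊕b7⊕b9⊕b11⊕b13⊕b15 = 0⊕0⊕0⊕0⊕1⊕0⊕1⊕0 = 0
s2: b2⊕b3⊕b6⊕b7⊕b10⊕b11⊕b14⊕b15 = 1⊕0⊕1⊕0⊕0⊕0⊕0⊕0 = 0
s4: b4⊕b5⊕b6⊕b7⊕b12⊕b13⊕b14⊕b15 = 0⊕0⊕1⊕0⊕0⊕1⊕0⊕0 = 0
s8: b8⊕b9⊕b10⊕b11⊕b12⊕b13⊕b14⊕b15 = 0⊕1⊕0⊕0⊕0⊕1⊕0⊕0 = 0
Syndrome (s8...s1) = 0000 → position 0 (no error).
Overall parity (XOR of all 16 bits, including p0): 0⊕0⊕1⊕0⊕0⊕0⊕1⊕0⊕0⊕1⊕0⊕0⊕0⊕1⊕0⊕0 = 0
Overall=0, syndrome position=0 → no error.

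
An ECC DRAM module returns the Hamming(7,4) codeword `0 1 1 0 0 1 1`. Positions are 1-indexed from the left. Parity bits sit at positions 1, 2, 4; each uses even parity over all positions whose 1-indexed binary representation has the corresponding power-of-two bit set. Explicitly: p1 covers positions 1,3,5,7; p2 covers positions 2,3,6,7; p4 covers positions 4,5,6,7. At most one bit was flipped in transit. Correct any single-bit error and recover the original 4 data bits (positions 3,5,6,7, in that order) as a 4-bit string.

s1: b1⊕b3⊕b5⊕b7 = 0⊕1⊕0⊕1 = 0
s2: b2⊕b3⊕b6⊕b7 = 1⊕1⊕1⊕1 = 0
s4: b4⊕b5⊕b6⊕b7 = 0⊕0⊕1⊕1 = 0
Syndrome (s4...s1) = 000 → position 0 (no error).
No correction needed.
Data bits at positions 3,5,6,7: 1011

1011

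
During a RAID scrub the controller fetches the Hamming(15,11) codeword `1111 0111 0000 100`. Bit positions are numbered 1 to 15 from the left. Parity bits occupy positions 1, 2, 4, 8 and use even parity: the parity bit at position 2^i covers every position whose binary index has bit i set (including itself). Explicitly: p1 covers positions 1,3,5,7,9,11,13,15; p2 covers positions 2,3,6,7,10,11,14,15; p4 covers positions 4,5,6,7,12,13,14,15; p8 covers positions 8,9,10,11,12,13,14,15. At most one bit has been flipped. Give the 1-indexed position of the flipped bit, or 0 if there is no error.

0

s1: b1⊕b3⊕b5⊕b7⊕b9⊕b11⊕b13⊕b15 = 1⊕1⊕0⊕1⊕0⊕0⊕1⊕0 = 0
s2: b2⊕b3⊕b6⊕b7⊕b10⊕b11⊕b14⊕b15 = 1⊕1⊕1⊕1⊕0⊕0⊕0⊕0 = 0
s4: b4⊕b5⊕b6⊕b7⊕b12⊕b13⊕b14⊕b15 = 1⊕0⊕1⊕1⊕0⊕1⊕0⊕0 = 0
s8: b8⊕b9⊕b10⊕b11⊕b12⊕b13⊕b14⊕b15 = 1⊕0⊕0⊕0⊕0⊕1⊕0⊕0 = 0
Syndrome (s8...s1) = 0000 → position 0 (no error).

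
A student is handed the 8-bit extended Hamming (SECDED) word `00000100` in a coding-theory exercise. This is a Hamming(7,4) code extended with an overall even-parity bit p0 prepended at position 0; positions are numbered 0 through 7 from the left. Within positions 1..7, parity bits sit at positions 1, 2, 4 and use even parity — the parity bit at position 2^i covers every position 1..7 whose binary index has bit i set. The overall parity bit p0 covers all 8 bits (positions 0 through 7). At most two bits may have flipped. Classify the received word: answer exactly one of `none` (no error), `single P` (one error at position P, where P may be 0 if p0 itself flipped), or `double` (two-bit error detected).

single 5

s1: b1⊕b3⊕b5⊕b7 = 0⊕0⊕1⊕0 = 1
s2: b2⊕b3⊕b6⊕b7 = 0⊕0⊕0⊕0 = 0
s4: b4⊕b5⊕b6⊕b7 = 0⊕1⊕0⊕0 = 1
Syndrome (s4...s1) = 101 → position 5.
Overall parity (XOR of all 8 bits, including p0): 0⊕0⊕0⊕0⊕0⊕1⊕0⊕0 = 1
Overall=1, syndrome position=5 → single-bit error at position 5.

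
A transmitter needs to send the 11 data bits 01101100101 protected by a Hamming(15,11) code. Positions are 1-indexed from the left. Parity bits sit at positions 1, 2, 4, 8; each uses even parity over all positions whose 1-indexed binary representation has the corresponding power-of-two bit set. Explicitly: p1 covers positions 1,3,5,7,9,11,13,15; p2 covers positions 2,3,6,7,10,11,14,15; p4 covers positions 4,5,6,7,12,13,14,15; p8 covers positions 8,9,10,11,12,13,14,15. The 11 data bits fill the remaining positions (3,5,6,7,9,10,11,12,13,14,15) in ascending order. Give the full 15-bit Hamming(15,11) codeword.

010011001100101

Place data bits at non-power-of-two positions: b3=0, b5=1, b6=1, b7=0, b9=1, b10=1, b11=0, b12=0, b13=1, b14=0, b15=1.
p1 = XOR of data positions {3,5,7,9,11,13,15} = 0⊕1⊕0⊕1⊕0⊕1⊕1 = 0
p2 = XOR of data positions {3,6,7,10,11,14,15} = 0⊕1⊕0⊕1⊕0⊕0⊕1 = 1
p4 = XOR of data positions {5,6,7,12,13,14,15} = 1⊕1⊕0⊕0⊕1⊕0⊕1 = 0
p8 = XOR of data positions {9,10,11,12,13,14,15} = 1⊕1⊕0⊕0⊕1⊕0⊕1 = 0
Codeword b1..b15 = 010011001100101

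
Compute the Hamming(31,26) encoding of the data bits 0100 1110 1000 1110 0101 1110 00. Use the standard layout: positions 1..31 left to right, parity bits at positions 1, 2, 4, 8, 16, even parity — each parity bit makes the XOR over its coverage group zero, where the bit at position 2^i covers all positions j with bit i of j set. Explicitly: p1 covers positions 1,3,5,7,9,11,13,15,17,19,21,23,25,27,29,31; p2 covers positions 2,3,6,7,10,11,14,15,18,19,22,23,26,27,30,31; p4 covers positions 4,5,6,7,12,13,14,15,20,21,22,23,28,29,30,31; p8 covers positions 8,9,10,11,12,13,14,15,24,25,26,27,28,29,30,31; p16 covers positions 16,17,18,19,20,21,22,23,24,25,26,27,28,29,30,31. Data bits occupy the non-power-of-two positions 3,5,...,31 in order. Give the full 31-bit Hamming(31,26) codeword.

0101100011101000011100101111000

Place data bits at non-power-of-two positions: b3=0, b5=1, b6=0, b7=0, b9=1, b10=1, b11=1, b12=0, b13=1, b14=0, b15=0, b17=0, b18=1, b19=1, b20=1, b21=0, b22=0, b23=1, b24=0, b25=1, b26=1, b27=1, b28=1, b29=0, b30=0, b31=0.
p1 = XOR of data positions {3,5,7,9,11,13,15,17,19,21,23,25,27,29,31} = 0⊕1⊕0⊕1⊕1⊕1⊕0⊕0⊕1⊕0⊕1⊕1⊕1⊕0⊕0 = 0
p2 = XOR of data positions {3,6,7,10,11,14,15,18,19,22,23,26,27,30,31} = 0⊕0⊕0⊕1⊕1⊕0⊕0⊕1⊕1⊕0⊕1⊕1⊕1⊕0⊕0 = 1
p4 = XOR of data positions {5,6,7,12,13,14,15,20,21,22,23,28,29,30,31} = 1⊕0⊕0⊕0⊕1⊕0⊕0⊕1⊕0⊕0⊕1⊕1⊕0⊕0⊕0 = 1
p8 = XOR of data positions {9,10,11,12,13,14,15,24,25,26,27,28,29,30,31} = 1⊕1⊕1⊕0⊕1⊕0⊕0⊕0⊕1⊕1⊕1⊕1⊕0⊕0⊕0 = 0
p16 = XOR of data positions {17,18,19,20,21,22,23,24,25,26,27,28,29,30,31} = 0⊕1⊕1⊕1⊕0⊕0⊕1⊕0⊕1⊕1⊕1⊕1⊕0⊕0⊕0 = 0
Codeword b1..b31 = 0101100011101000011100101111000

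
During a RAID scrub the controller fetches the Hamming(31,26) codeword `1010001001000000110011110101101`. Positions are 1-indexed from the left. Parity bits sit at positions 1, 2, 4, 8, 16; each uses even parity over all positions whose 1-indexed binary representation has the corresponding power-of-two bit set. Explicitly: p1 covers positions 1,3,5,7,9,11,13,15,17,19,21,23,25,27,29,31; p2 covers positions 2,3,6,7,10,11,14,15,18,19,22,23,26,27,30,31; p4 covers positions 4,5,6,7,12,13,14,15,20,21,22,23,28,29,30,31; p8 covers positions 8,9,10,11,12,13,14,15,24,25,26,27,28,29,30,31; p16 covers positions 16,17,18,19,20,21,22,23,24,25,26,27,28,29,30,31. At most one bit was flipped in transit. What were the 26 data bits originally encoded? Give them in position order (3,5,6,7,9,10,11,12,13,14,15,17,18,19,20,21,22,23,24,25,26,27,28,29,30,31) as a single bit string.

10010100000110011110101101

s1: b1⊕b3⊕b5⊕b7⊕b9⊕b11⊕b13⊕b15⊕b17⊕b19⊕b21⊕b23⊕b25⊕b27⊕b29⊕b31 = 1⊕1⊕0⊕1⊕0⊕0⊕0⊕0⊕1⊕0⊕1⊕1⊕0⊕0⊕1⊕1 = 0
s2: b2⊕b3⊕b6⊕b7⊕b10⊕b11⊕b14⊕b15⊕b18⊕b19⊕b22⊕b23⊕b26⊕b27⊕b30⊕b31 = 0⊕1⊕0⊕1⊕1⊕0⊕0⊕0⊕1⊕0⊕1⊕1⊕1⊕0⊕0⊕1 = 0
s4: b4⊕b5⊕b6⊕b7⊕b12⊕b13⊕b14⊕b15⊕b20⊕b21⊕b22⊕b23⊕b28⊕b29⊕b30⊕b31 = 0⊕0⊕0⊕1⊕0⊕0⊕0⊕0⊕0⊕1⊕1⊕1⊕1⊕1⊕0⊕1 = 1
s8: b8⊕b9⊕b10⊕b11⊕b12⊕b13⊕b14⊕b15⊕b24⊕b25⊕b26⊕b27⊕b28⊕b29⊕b30⊕b31 = 0⊕0⊕1⊕0⊕0⊕0⊕0⊕0⊕1⊕0⊕1⊕0⊕1⊕1⊕0⊕1 = 0
s16: b16⊕b17⊕b18⊕b19⊕b20⊕b21⊕b22⊕b23⊕b24⊕b25⊕b26⊕b27⊕b28⊕b29⊕b30⊕b31 = 0⊕1⊕1⊕0⊕0⊕1⊕1⊕1⊕1⊕0⊕1⊕0⊕1⊕1⊕0⊕1 = 0
Syndrome (s16...s1) = 00100 → position 4.
Flip bit 4: corrected codeword = 1011001001000000110011110101101
Data bits at positions 3,5,6,7,9,10,11,12,13,14,15,17,18,19,20,21,22,23,24,25,26,27,28,29,30,31: 10010100000110011110101101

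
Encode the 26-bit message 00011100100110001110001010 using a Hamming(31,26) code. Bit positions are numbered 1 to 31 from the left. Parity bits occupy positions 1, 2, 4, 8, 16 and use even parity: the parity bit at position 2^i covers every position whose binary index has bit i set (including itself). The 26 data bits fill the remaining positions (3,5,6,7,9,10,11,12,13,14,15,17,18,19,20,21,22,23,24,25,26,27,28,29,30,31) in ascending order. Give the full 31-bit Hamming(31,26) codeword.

1000001011001001110001110001010

Place data bits at non-power-of-two positions: b3=0, b5=0, b6=0, b7=1, b9=1, b10=1, b11=0, b12=0, b13=1, b14=0, b15=0, b17=1, b18=1, b19=0, b20=0, b21=0, b22=1, b23=1, b24=1, b25=0, b26=0, b27=0, b28=1, b29=0, b30=1, b31=0.
p1 = XOR of data positions {3,5,7,9,11,13,15,17,19,21,23,25,27,29,31} = 0⊕0⊕1⊕1⊕0⊕1⊕0⊕1⊕0⊕0⊕1⊕0⊕0⊕0⊕0 = 1
p2 = XOR of data positions {3,6,7,10,11,14,15,18,19,22,23,26,27,30,31} = 0⊕0⊕1⊕1⊕0⊕0⊕0⊕1⊕0⊕1⊕1⊕0⊕0⊕1⊕0 = 0
p4 = XOR of data positions {5,6,7,12,13,14,15,20,21,22,23,28,29,30,31} = 0⊕0⊕1⊕0⊕1⊕0⊕0⊕0⊕0⊕1⊕1⊕1⊕0⊕1⊕0 = 0
p8 = XOR of data positions {9,10,11,12,13,14,15,24,25,26,27,28,29,30,31} = 1⊕1⊕0⊕0⊕1⊕0⊕0⊕1⊕0⊕0⊕0⊕1⊕0⊕1⊕0 = 0
p16 = XOR of data positions {17,18,19,20,21,22,23,24,25,26,27,28,29,30,31} = 1⊕1⊕0⊕0⊕0⊕1⊕1⊕1⊕0⊕0⊕0⊕1⊕0⊕1⊕0 = 1
Codeword b1..b31 = 1000001011001001110001110001010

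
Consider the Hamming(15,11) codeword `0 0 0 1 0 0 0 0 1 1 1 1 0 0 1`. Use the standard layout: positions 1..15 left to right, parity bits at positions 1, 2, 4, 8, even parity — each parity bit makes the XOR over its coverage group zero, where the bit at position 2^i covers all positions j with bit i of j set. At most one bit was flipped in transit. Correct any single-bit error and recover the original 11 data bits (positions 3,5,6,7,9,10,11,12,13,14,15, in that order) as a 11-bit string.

s1: b1⊕b3⊕b5⊕b7⊕b9⊕b11⊕b13⊕b15 = 0⊕0⊕0⊕0⊕1⊕1⊕0⊕1 = 1
s2: b2⊕b3⊕b6⊕b7⊕b10⊕b11⊕b14⊕b15 = 0⊕0⊕0⊕0⊕1⊕1⊕0⊕1 = 1
s4: b4⊕b5⊕b6⊕b7⊕b12⊕b13⊕b14⊕b15 = 1⊕0⊕0⊕0⊕1⊕0⊕0⊕1 = 1
s8: b8⊕b9⊕b10⊕b11⊕b12⊕b13⊕b14⊕b15 = 0⊕1⊕1⊕1⊕1⊕0⊕0⊕1 = 1
Syndrome (s8...s1) = 1111 → position 15.
Flip bit 15: corrected codeword = 000100001111000
Data bits at positions 3,5,6,7,9,10,11,12,13,14,15: 00001111000

00001111000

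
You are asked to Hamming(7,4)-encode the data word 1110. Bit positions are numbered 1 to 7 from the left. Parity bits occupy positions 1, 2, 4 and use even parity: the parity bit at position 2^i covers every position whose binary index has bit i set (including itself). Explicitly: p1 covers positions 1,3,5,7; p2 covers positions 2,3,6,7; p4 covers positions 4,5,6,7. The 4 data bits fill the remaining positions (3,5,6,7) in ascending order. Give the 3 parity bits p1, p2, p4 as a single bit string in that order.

000

Place data bits at non-power-of-two positions: b3=1, b5=1, b6=1, b7=0.
p1 = XOR of data positions {3,5,7} = 1⊕1⊕0 = 0
p2 = XOR of data positions {3,6,7} = 1⊕1⊕0 = 0
p4 = XOR of data positions {5,6,7} = 1⊕1⊕0 = 0
Parity bits p1,p2,p4 = 000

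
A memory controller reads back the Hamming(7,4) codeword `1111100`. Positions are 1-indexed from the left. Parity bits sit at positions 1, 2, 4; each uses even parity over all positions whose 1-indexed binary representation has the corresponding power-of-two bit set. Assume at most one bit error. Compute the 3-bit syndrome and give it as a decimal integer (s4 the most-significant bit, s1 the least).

1

s1: b1⊕b3⊕b5⊕b7 = 1⊕1⊕1⊕0 = 1
s2: b2⊕b3⊕b6⊕b7 = 1⊕1⊕0⊕0 = 0
s4: b4⊕b5⊕b6⊕b7 = 1⊕1⊕0⊕0 = 0
Syndrome (s4...s1) = 001 → position 1.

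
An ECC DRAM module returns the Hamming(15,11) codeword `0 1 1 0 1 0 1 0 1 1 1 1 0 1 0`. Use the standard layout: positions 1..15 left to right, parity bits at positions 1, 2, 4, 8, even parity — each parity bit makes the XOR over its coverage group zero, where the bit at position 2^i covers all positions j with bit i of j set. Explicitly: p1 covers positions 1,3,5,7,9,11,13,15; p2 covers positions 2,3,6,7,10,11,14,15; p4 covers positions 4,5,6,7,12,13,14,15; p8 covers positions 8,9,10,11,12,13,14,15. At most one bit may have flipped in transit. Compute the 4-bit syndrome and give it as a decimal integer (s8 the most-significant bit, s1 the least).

s1: b1⊕b3⊕b5⊕b7⊕b9⊕b11⊕b13⊕b15 = 0⊕1⊕1⊕1⊕1⊕1⊕0⊕0 = 1
s2: b2⊕b3⊕b6⊕b7⊕b10⊕b11⊕b14⊕b15 = 1⊕1⊕0⊕1⊕1⊕1⊕1⊕0 = 0
s4: b4⊕b5⊕b6⊕b7⊕b12⊕b13⊕b14⊕b15 = 0⊕1⊕0⊕1⊕1⊕0⊕1⊕0 = 0
s8: b8⊕b9⊕b10⊕b11⊕b12⊕b13⊕b14⊕b15 = 0⊕1⊕1⊕1⊕1⊕0⊕1⊕0 = 1
Syndrome (s8...s1) = 1001 → position 9.

9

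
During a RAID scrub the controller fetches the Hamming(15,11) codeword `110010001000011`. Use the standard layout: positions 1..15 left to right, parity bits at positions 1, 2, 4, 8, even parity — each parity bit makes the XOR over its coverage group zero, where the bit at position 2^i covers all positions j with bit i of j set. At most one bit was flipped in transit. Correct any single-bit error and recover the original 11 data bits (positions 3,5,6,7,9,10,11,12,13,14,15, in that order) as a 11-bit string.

01001000001

s1: b1⊕b3⊕b5⊕b7⊕b9⊕b11⊕b13⊕b15 = 1⊕0⊕1⊕0⊕1⊕0⊕0⊕1 = 0
s2: b2⊕b3⊕b6⊕b7⊕b10⊕b11⊕b14⊕b15 = 1⊕0⊕0⊕0⊕0⊕0⊕1⊕1 = 1
s4: b4⊕b5⊕b6⊕b7⊕b12⊕b13⊕b14⊕b15 = 0⊕1⊕0⊕0⊕0⊕0⊕1⊕1 = 1
s8: b8⊕b9⊕b10⊕b11⊕b12⊕b13⊕b14⊕b15 = 0⊕1⊕0⊕0⊕0⊕0⊕1⊕1 = 1
Syndrome (s8...s1) = 1110 → position 14.
Flip bit 14: corrected codeword = 110010001000001
Data bits at positions 3,5,6,7,9,10,11,12,13,14,15: 01001000001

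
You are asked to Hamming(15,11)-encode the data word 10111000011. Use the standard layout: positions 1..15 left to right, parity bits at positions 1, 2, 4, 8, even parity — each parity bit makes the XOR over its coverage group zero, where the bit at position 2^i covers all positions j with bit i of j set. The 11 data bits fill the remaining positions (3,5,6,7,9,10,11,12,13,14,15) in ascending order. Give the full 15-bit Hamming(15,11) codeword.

Place data bits at non-power-of-two positions: b3=1, b5=0, b6=1, b7=1, b9=1, b10=0, b11=0, b12=0, b13=0, b14=1, b15=1.
p1 = XOR of data positions {3,5,7,9,11,13,15} = 1⊕0⊕1⊕1⊕0⊕0⊕1 = 0
p2 = XOR of data positions {3,6,7,10,11,14,15} = 1⊕1⊕1⊕0⊕0⊕1⊕1 = 1
p4 = XOR of data positions {5,6,7,12,13,14,15} = 0⊕1⊕1⊕0⊕0⊕1⊕1 = 0
p8 = XOR of data positions {9,10,11,12,13,14,15} = 1⊕0⊕0⊕0⊕0⊕1⊕1 = 1
Codeword b1..b15 = 011001111000011

011001111000011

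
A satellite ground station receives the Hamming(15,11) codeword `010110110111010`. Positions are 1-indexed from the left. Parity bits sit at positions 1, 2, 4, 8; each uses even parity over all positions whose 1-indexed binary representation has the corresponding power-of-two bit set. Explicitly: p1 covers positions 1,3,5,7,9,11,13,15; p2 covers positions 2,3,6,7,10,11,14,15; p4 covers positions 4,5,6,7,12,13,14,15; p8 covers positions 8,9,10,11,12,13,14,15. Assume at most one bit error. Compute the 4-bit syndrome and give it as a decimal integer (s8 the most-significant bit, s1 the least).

15

s1: b1⊕b3⊕b5⊕b7⊕b9⊕b11⊕b13⊕b15 = 0⊕0⊕1⊕1⊕0⊕1⊕0⊕0 = 1
s2: b2⊕b3⊕b6⊕b7⊕b10⊕b11⊕b14⊕b15 = 1⊕0⊕0⊕1⊕1⊕1⊕1⊕0 = 1
s4: b4⊕b5⊕b6⊕b7⊕b12⊕b13⊕b14⊕b15 = 1⊕1⊕0⊕1⊕1⊕0⊕1⊕0 = 1
s8: b8⊕b9⊕b10⊕b11⊕b12⊕b13⊕b14⊕b15 = 1⊕0⊕1⊕1⊕1⊕0⊕1⊕0 = 1
Syndrome (s8...s1) = 1111 → position 15.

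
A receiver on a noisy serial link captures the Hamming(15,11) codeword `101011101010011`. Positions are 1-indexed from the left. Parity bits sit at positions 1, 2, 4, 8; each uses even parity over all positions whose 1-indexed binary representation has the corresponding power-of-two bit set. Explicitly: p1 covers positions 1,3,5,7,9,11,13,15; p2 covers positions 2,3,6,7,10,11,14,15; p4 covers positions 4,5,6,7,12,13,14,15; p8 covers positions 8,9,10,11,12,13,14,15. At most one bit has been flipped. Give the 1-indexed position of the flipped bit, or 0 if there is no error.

5

s1: b1⊕b3⊕b5⊕b7⊕b9⊕b11⊕b13⊕b15 = 1⊕1⊕1⊕1⊕1⊕1⊕0⊕1 = 1
s2: b2⊕b3⊕b6⊕b7⊕b10⊕b11⊕b14⊕b15 = 0⊕1⊕1⊕1⊕0⊕1⊕1⊕1 = 0
s4: b4⊕b5⊕b6⊕b7⊕b12⊕b13⊕b14⊕b15 = 0⊕1⊕1⊕1⊕0⊕0⊕1⊕1 = 1
s8: b8⊕b9⊕b10⊕b11⊕b12⊕b13⊕b14⊕b15 = 0⊕1⊕0⊕1⊕0⊕0⊕1⊕1 = 0
Syndrome (s8...s1) = 0101 → position 5.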